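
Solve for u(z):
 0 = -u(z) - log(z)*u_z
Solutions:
 u(z) = C1*exp(-li(z))


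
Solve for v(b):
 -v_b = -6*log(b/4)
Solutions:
 v(b) = C1 + 6*b*log(b) - b*log(4096) - 6*b


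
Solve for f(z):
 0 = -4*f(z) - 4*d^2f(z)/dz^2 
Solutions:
 f(z) = C1*sin(z) + C2*cos(z)


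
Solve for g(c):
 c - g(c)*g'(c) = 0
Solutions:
 g(c) = -sqrt(C1 + c^2)
 g(c) = sqrt(C1 + c^2)


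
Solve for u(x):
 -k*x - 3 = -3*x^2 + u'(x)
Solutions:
 u(x) = C1 - k*x^2/2 + x^3 - 3*x


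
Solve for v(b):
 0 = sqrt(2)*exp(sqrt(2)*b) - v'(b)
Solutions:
 v(b) = C1 + exp(sqrt(2)*b)


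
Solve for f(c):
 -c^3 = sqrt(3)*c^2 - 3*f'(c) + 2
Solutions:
 f(c) = C1 + c^4/12 + sqrt(3)*c^3/9 + 2*c/3


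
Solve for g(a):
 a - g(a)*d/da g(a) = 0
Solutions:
 g(a) = -sqrt(C1 + a^2)
 g(a) = sqrt(C1 + a^2)


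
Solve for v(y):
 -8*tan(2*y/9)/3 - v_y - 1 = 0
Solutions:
 v(y) = C1 - y + 12*log(cos(2*y/9))


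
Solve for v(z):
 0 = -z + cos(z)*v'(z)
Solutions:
 v(z) = C1 + Integral(z/cos(z), z)


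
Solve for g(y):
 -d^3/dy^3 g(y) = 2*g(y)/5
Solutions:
 g(y) = C3*exp(-2^(1/3)*5^(2/3)*y/5) + (C1*sin(2^(1/3)*sqrt(3)*5^(2/3)*y/10) + C2*cos(2^(1/3)*sqrt(3)*5^(2/3)*y/10))*exp(2^(1/3)*5^(2/3)*y/10)


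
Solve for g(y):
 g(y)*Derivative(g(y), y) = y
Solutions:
 g(y) = -sqrt(C1 + y^2)
 g(y) = sqrt(C1 + y^2)


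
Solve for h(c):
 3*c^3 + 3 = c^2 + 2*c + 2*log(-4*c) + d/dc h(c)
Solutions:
 h(c) = C1 + 3*c^4/4 - c^3/3 - c^2 - 2*c*log(-c) + c*(5 - 4*log(2))


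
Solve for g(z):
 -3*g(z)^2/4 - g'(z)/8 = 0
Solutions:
 g(z) = 1/(C1 + 6*z)


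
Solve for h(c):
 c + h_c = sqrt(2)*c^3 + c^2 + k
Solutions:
 h(c) = C1 + sqrt(2)*c^4/4 + c^3/3 - c^2/2 + c*k


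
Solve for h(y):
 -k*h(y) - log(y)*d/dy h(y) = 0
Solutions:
 h(y) = C1*exp(-k*li(y))


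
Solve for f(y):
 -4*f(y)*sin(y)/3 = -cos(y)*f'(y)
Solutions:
 f(y) = C1/cos(y)^(4/3)


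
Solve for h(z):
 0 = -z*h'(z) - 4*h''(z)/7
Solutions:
 h(z) = C1 + C2*erf(sqrt(14)*z/4)


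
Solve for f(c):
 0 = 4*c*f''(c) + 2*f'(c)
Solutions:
 f(c) = C1 + C2*sqrt(c)


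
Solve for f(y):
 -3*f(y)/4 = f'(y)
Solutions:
 f(y) = C1*exp(-3*y/4)


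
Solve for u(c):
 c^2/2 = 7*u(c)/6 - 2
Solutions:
 u(c) = 3*c^2/7 + 12/7


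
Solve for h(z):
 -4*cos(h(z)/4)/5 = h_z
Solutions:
 4*z/5 - 2*log(sin(h(z)/4) - 1) + 2*log(sin(h(z)/4) + 1) = C1


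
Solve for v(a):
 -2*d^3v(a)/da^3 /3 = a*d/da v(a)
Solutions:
 v(a) = C1 + Integral(C2*airyai(-2^(2/3)*3^(1/3)*a/2) + C3*airybi(-2^(2/3)*3^(1/3)*a/2), a)


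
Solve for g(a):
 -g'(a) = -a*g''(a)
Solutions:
 g(a) = C1 + C2*a^2


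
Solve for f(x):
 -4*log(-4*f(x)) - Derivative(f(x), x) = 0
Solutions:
 Integral(1/(log(-_y) + 2*log(2)), (_y, f(x)))/4 = C1 - x


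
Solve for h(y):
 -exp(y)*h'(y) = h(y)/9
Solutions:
 h(y) = C1*exp(exp(-y)/9)


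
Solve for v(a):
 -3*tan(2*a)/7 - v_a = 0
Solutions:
 v(a) = C1 + 3*log(cos(2*a))/14


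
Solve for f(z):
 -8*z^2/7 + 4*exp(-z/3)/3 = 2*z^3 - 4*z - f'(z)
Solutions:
 f(z) = C1 + z^4/2 + 8*z^3/21 - 2*z^2 + 4*exp(-z/3)


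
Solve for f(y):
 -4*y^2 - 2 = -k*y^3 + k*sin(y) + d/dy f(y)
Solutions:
 f(y) = C1 + k*y^4/4 + k*cos(y) - 4*y^3/3 - 2*y


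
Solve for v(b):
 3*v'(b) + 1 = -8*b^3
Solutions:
 v(b) = C1 - 2*b^4/3 - b/3


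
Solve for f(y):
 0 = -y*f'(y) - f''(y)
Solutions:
 f(y) = C1 + C2*erf(sqrt(2)*y/2)


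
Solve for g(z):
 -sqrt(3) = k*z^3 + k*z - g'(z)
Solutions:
 g(z) = C1 + k*z^4/4 + k*z^2/2 + sqrt(3)*z


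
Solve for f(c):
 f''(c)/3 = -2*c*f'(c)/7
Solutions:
 f(c) = C1 + C2*erf(sqrt(21)*c/7)


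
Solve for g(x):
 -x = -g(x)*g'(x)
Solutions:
 g(x) = -sqrt(C1 + x^2)
 g(x) = sqrt(C1 + x^2)


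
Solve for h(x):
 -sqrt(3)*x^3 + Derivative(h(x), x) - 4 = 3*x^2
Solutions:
 h(x) = C1 + sqrt(3)*x^4/4 + x^3 + 4*x


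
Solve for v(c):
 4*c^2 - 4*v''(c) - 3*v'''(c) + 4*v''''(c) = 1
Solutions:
 v(c) = C1 + C2*c + C3*exp(c*(3 - sqrt(73))/8) + C4*exp(c*(3 + sqrt(73))/8) + c^4/12 - c^3/4 + 23*c^2/16


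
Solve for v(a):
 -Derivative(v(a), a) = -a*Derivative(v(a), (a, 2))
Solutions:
 v(a) = C1 + C2*a^2


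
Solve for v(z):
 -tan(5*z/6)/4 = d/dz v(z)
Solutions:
 v(z) = C1 + 3*log(cos(5*z/6))/10


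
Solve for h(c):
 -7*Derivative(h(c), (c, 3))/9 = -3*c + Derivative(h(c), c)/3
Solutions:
 h(c) = C1 + C2*sin(sqrt(21)*c/7) + C3*cos(sqrt(21)*c/7) + 9*c^2/2


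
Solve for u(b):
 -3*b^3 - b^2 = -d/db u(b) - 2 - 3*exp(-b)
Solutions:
 u(b) = C1 + 3*b^4/4 + b^3/3 - 2*b + 3*exp(-b)


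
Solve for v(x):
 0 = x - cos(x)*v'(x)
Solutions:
 v(x) = C1 + Integral(x/cos(x), x)


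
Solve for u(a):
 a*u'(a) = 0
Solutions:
 u(a) = C1


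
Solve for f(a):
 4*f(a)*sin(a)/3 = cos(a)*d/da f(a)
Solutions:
 f(a) = C1/cos(a)^(4/3)


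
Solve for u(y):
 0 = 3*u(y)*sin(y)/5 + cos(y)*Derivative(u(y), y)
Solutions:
 u(y) = C1*cos(y)^(3/5)


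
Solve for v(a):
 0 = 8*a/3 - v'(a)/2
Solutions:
 v(a) = C1 + 8*a^2/3


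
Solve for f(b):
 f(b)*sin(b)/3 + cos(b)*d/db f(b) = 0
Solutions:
 f(b) = C1*cos(b)^(1/3)


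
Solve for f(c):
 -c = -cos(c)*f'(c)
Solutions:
 f(c) = C1 + Integral(c/cos(c), c)


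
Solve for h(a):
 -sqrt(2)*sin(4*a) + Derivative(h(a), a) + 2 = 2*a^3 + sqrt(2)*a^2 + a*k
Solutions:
 h(a) = C1 + a^4/2 + sqrt(2)*a^3/3 + a^2*k/2 - 2*a - sqrt(2)*cos(4*a)/4


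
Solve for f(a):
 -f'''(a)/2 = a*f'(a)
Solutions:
 f(a) = C1 + Integral(C2*airyai(-2^(1/3)*a) + C3*airybi(-2^(1/3)*a), a)


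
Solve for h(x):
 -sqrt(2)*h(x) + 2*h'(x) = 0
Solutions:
 h(x) = C1*exp(sqrt(2)*x/2)


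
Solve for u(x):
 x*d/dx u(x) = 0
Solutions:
 u(x) = C1


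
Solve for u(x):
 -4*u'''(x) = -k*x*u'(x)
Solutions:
 u(x) = C1 + Integral(C2*airyai(2^(1/3)*k^(1/3)*x/2) + C3*airybi(2^(1/3)*k^(1/3)*x/2), x)


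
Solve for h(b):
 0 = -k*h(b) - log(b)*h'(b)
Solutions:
 h(b) = C1*exp(-k*li(b))


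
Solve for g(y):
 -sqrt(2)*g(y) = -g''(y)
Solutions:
 g(y) = C1*exp(-2^(1/4)*y) + C2*exp(2^(1/4)*y)


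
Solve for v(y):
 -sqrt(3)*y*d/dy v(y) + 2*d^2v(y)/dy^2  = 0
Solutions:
 v(y) = C1 + C2*erfi(3^(1/4)*y/2)


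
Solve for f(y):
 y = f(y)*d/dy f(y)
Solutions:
 f(y) = -sqrt(C1 + y^2)
 f(y) = sqrt(C1 + y^2)


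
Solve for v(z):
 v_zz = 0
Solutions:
 v(z) = C1 + C2*z


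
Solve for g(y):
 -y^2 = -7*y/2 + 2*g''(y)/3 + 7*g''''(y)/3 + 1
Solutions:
 g(y) = C1 + C2*y + C3*sin(sqrt(14)*y/7) + C4*cos(sqrt(14)*y/7) - y^4/8 + 7*y^3/8 + 9*y^2/2


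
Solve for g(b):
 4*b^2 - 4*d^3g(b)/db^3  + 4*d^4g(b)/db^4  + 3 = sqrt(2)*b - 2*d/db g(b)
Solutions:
 g(b) = C1 + C2*exp(b*(2*2^(2/3)/(3*sqrt(57) + 23)^(1/3) + 4 + 2^(1/3)*(3*sqrt(57) + 23)^(1/3))/12)*sin(2^(1/3)*sqrt(3)*b*(-(3*sqrt(57) + 23)^(1/3) + 2*2^(1/3)/(3*sqrt(57) + 23)^(1/3))/12) + C3*exp(b*(2*2^(2/3)/(3*sqrt(57) + 23)^(1/3) + 4 + 2^(1/3)*(3*sqrt(57) + 23)^(1/3))/12)*cos(2^(1/3)*sqrt(3)*b*(-(3*sqrt(57) + 23)^(1/3) + 2*2^(1/3)/(3*sqrt(57) + 23)^(1/3))/12) + C4*exp(b*(-2^(1/3)*(3*sqrt(57) + 23)^(1/3) - 2*2^(2/3)/(3*sqrt(57) + 23)^(1/3) + 2)/6) - 2*b^3/3 + sqrt(2)*b^2/4 - 19*b/2


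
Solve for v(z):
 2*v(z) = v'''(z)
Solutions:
 v(z) = C3*exp(2^(1/3)*z) + (C1*sin(2^(1/3)*sqrt(3)*z/2) + C2*cos(2^(1/3)*sqrt(3)*z/2))*exp(-2^(1/3)*z/2)


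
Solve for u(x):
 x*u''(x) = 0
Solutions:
 u(x) = C1 + C2*x


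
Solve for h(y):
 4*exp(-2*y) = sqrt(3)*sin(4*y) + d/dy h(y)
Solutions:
 h(y) = C1 + sqrt(3)*cos(4*y)/4 - 2*exp(-2*y)


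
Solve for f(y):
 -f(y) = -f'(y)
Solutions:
 f(y) = C1*exp(y)


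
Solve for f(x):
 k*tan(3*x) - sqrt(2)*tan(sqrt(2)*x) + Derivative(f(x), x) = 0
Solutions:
 f(x) = C1 + k*log(cos(3*x))/3 - log(cos(sqrt(2)*x))


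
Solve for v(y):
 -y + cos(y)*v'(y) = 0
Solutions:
 v(y) = C1 + Integral(y/cos(y), y)


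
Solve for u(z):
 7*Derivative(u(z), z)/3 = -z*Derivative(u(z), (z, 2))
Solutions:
 u(z) = C1 + C2/z^(4/3)


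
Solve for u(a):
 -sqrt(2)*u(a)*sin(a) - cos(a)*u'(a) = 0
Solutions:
 u(a) = C1*cos(a)^(sqrt(2))


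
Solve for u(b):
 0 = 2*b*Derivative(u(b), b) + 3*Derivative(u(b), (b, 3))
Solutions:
 u(b) = C1 + Integral(C2*airyai(-2^(1/3)*3^(2/3)*b/3) + C3*airybi(-2^(1/3)*3^(2/3)*b/3), b)


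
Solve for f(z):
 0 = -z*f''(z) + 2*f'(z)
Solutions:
 f(z) = C1 + C2*z^3


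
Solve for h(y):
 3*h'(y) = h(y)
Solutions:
 h(y) = C1*exp(y/3)


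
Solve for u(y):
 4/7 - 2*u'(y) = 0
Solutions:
 u(y) = C1 + 2*y/7


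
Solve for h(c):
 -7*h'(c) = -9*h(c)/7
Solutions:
 h(c) = C1*exp(9*c/49)


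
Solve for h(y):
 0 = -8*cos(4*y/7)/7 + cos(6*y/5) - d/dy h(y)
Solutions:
 h(y) = C1 - 2*sin(4*y/7) + 5*sin(6*y/5)/6


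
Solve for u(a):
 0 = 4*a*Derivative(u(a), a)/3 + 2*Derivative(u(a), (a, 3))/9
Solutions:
 u(a) = C1 + Integral(C2*airyai(-6^(1/3)*a) + C3*airybi(-6^(1/3)*a), a)


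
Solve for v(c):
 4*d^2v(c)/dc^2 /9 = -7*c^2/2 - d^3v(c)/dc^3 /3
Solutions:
 v(c) = C1 + C2*c + C3*exp(-4*c/3) - 21*c^4/32 + 63*c^3/32 - 567*c^2/128


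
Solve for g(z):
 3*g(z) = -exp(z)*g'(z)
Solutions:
 g(z) = C1*exp(3*exp(-z))


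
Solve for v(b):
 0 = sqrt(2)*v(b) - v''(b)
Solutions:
 v(b) = C1*exp(-2^(1/4)*b) + C2*exp(2^(1/4)*b)


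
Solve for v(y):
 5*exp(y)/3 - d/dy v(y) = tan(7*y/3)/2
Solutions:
 v(y) = C1 + 5*exp(y)/3 + 3*log(cos(7*y/3))/14


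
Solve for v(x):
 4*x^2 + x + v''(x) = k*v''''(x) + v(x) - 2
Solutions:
 v(x) = C1*exp(-sqrt(2)*x*sqrt((1 - sqrt(1 - 4*k))/k)/2) + C2*exp(sqrt(2)*x*sqrt((1 - sqrt(1 - 4*k))/k)/2) + C3*exp(-sqrt(2)*x*sqrt((sqrt(1 - 4*k) + 1)/k)/2) + C4*exp(sqrt(2)*x*sqrt((sqrt(1 - 4*k) + 1)/k)/2) + 4*x^2 + x + 10


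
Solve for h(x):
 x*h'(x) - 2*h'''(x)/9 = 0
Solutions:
 h(x) = C1 + Integral(C2*airyai(6^(2/3)*x/2) + C3*airybi(6^(2/3)*x/2), x)


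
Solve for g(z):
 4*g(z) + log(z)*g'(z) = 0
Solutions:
 g(z) = C1*exp(-4*li(z))


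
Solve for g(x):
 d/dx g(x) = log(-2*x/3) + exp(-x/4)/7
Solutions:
 g(x) = C1 + x*log(-x) + x*(-log(3) - 1 + log(2)) - 4*exp(-x/4)/7


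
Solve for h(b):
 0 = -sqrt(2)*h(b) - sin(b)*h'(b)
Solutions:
 h(b) = C1*(cos(b) + 1)^(sqrt(2)/2)/(cos(b) - 1)^(sqrt(2)/2)


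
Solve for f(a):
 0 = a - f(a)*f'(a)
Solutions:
 f(a) = -sqrt(C1 + a^2)
 f(a) = sqrt(C1 + a^2)


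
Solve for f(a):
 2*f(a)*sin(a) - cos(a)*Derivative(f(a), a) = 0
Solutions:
 f(a) = C1/cos(a)^2


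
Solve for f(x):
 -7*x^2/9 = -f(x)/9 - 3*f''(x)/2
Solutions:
 f(x) = C1*sin(sqrt(6)*x/9) + C2*cos(sqrt(6)*x/9) + 7*x^2 - 189


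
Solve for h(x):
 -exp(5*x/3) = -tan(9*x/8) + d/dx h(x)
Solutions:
 h(x) = C1 - 3*exp(5*x/3)/5 - 8*log(cos(9*x/8))/9


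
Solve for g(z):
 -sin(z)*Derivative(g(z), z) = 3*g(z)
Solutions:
 g(z) = C1*(cos(z) + 1)^(3/2)/(cos(z) - 1)^(3/2)


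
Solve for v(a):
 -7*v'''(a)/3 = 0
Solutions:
 v(a) = C1 + C2*a + C3*a^2


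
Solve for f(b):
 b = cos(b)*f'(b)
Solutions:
 f(b) = C1 + Integral(b/cos(b), b)


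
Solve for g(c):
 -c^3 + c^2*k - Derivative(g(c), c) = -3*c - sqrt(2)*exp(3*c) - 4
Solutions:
 g(c) = C1 - c^4/4 + c^3*k/3 + 3*c^2/2 + 4*c + sqrt(2)*exp(3*c)/3


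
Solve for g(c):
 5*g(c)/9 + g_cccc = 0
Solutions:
 g(c) = (C1*sin(5^(1/4)*sqrt(6)*c/6) + C2*cos(5^(1/4)*sqrt(6)*c/6))*exp(-5^(1/4)*sqrt(6)*c/6) + (C3*sin(5^(1/4)*sqrt(6)*c/6) + C4*cos(5^(1/4)*sqrt(6)*c/6))*exp(5^(1/4)*sqrt(6)*c/6)


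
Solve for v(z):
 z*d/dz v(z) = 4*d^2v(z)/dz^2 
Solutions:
 v(z) = C1 + C2*erfi(sqrt(2)*z/4)


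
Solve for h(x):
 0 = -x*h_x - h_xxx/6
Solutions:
 h(x) = C1 + Integral(C2*airyai(-6^(1/3)*x) + C3*airybi(-6^(1/3)*x), x)


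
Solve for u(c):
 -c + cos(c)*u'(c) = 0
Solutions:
 u(c) = C1 + Integral(c/cos(c), c)


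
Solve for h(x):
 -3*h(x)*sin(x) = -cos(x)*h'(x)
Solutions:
 h(x) = C1/cos(x)^3


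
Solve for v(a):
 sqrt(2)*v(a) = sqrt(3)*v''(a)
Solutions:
 v(a) = C1*exp(-2^(1/4)*3^(3/4)*a/3) + C2*exp(2^(1/4)*3^(3/4)*a/3)


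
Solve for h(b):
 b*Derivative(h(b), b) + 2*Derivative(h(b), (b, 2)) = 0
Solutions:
 h(b) = C1 + C2*erf(b/2)


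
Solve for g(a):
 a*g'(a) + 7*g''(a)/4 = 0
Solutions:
 g(a) = C1 + C2*erf(sqrt(14)*a/7)


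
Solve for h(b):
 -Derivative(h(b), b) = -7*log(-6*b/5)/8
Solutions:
 h(b) = C1 + 7*b*log(-b)/8 + 7*b*(-log(5) - 1 + log(6))/8


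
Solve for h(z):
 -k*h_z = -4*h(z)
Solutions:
 h(z) = C1*exp(4*z/k)


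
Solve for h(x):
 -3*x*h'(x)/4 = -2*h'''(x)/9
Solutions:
 h(x) = C1 + Integral(C2*airyai(3*x/2) + C3*airybi(3*x/2), x)


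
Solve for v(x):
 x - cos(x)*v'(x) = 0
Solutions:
 v(x) = C1 + Integral(x/cos(x), x)


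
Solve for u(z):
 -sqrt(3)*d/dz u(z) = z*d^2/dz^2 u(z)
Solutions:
 u(z) = C1 + C2*z^(1 - sqrt(3))


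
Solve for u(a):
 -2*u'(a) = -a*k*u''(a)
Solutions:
 u(a) = C1 + a^(((re(k) + 2)*re(k) + im(k)^2)/(re(k)^2 + im(k)^2))*(C2*sin(2*log(a)*Abs(im(k))/(re(k)^2 + im(k)^2)) + C3*cos(2*log(a)*im(k)/(re(k)^2 + im(k)^2)))


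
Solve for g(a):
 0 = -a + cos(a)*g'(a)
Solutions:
 g(a) = C1 + Integral(a/cos(a), a)


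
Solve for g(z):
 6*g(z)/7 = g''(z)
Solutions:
 g(z) = C1*exp(-sqrt(42)*z/7) + C2*exp(sqrt(42)*z/7)


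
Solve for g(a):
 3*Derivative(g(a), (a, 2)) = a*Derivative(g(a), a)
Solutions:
 g(a) = C1 + C2*erfi(sqrt(6)*a/6)


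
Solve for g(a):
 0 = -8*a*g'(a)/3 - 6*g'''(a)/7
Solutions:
 g(a) = C1 + Integral(C2*airyai(-84^(1/3)*a/3) + C3*airybi(-84^(1/3)*a/3), a)


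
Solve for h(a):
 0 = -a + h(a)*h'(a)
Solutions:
 h(a) = -sqrt(C1 + a^2)
 h(a) = sqrt(C1 + a^2)


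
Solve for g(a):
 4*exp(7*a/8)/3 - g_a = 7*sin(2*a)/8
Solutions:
 g(a) = C1 + 32*exp(7*a/8)/21 + 7*cos(2*a)/16


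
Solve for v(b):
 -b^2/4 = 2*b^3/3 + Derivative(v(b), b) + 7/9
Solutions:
 v(b) = C1 - b^4/6 - b^3/12 - 7*b/9


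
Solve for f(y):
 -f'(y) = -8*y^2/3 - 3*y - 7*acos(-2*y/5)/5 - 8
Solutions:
 f(y) = C1 + 8*y^3/9 + 3*y^2/2 + 7*y*acos(-2*y/5)/5 + 8*y + 7*sqrt(25 - 4*y^2)/10


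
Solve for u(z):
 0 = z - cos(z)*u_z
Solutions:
 u(z) = C1 + Integral(z/cos(z), z)


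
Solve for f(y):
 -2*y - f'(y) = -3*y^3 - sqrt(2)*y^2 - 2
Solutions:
 f(y) = C1 + 3*y^4/4 + sqrt(2)*y^3/3 - y^2 + 2*y


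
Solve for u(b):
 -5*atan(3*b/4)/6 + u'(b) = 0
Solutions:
 u(b) = C1 + 5*b*atan(3*b/4)/6 - 5*log(9*b^2 + 16)/9


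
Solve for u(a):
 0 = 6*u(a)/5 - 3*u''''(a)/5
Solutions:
 u(a) = C1*exp(-2^(1/4)*a) + C2*exp(2^(1/4)*a) + C3*sin(2^(1/4)*a) + C4*cos(2^(1/4)*a)


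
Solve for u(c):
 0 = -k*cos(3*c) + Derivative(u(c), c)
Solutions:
 u(c) = C1 + k*sin(3*c)/3


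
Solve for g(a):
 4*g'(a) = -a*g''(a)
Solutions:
 g(a) = C1 + C2/a^3


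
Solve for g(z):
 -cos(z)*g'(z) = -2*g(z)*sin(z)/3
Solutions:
 g(z) = C1/cos(z)^(2/3)


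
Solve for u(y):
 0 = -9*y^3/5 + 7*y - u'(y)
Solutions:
 u(y) = C1 - 9*y^4/20 + 7*y^2/2


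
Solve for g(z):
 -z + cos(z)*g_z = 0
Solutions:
 g(z) = C1 + Integral(z/cos(z), z)


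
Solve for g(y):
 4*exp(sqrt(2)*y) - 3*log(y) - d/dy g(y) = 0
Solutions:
 g(y) = C1 - 3*y*log(y) + 3*y + 2*sqrt(2)*exp(sqrt(2)*y)


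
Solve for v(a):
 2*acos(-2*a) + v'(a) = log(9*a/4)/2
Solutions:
 v(a) = C1 + a*log(a)/2 - 2*a*acos(-2*a) - a*log(2) - a/2 + a*log(3) - sqrt(1 - 4*a^2)


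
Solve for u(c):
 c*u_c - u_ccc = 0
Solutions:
 u(c) = C1 + Integral(C2*airyai(c) + C3*airybi(c), c)


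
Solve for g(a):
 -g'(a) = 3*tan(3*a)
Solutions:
 g(a) = C1 + log(cos(3*a))


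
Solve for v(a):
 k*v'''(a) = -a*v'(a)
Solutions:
 v(a) = C1 + Integral(C2*airyai(a*(-1/k)^(1/3)) + C3*airybi(a*(-1/k)^(1/3)), a)


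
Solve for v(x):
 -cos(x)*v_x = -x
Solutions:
 v(x) = C1 + Integral(x/cos(x), x)


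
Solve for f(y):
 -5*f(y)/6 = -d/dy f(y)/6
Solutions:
 f(y) = C1*exp(5*y)


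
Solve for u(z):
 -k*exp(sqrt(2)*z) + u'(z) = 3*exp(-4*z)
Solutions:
 u(z) = C1 + sqrt(2)*k*exp(sqrt(2)*z)/2 - 3*exp(-4*z)/4


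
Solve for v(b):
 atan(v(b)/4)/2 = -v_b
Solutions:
 Integral(1/atan(_y/4), (_y, v(b))) = C1 - b/2


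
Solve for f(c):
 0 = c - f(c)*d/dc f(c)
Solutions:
 f(c) = -sqrt(C1 + c^2)
 f(c) = sqrt(C1 + c^2)


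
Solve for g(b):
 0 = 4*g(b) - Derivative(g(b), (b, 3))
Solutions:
 g(b) = C3*exp(2^(2/3)*b) + (C1*sin(2^(2/3)*sqrt(3)*b/2) + C2*cos(2^(2/3)*sqrt(3)*b/2))*exp(-2^(2/3)*b/2)


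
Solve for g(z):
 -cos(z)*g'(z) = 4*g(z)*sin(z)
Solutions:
 g(z) = C1*cos(z)^4


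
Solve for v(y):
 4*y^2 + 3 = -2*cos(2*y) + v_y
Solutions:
 v(y) = C1 + 4*y^3/3 + 3*y + sin(2*y)


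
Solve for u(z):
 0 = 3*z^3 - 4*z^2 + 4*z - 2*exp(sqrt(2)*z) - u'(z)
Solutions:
 u(z) = C1 + 3*z^4/4 - 4*z^3/3 + 2*z^2 - sqrt(2)*exp(sqrt(2)*z)


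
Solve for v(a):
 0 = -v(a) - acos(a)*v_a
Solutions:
 v(a) = C1*exp(-Integral(1/acos(a), a))


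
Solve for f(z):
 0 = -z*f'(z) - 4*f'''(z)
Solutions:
 f(z) = C1 + Integral(C2*airyai(-2^(1/3)*z/2) + C3*airybi(-2^(1/3)*z/2), z)


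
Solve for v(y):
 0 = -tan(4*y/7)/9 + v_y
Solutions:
 v(y) = C1 - 7*log(cos(4*y/7))/36


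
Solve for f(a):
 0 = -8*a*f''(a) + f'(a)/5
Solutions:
 f(a) = C1 + C2*a^(41/40)


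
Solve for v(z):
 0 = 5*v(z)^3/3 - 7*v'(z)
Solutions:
 v(z) = -sqrt(42)*sqrt(-1/(C1 + 5*z))/2
 v(z) = sqrt(42)*sqrt(-1/(C1 + 5*z))/2


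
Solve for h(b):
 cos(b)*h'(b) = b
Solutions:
 h(b) = C1 + Integral(b/cos(b), b)


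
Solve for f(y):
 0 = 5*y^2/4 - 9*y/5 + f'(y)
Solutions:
 f(y) = C1 - 5*y^3/12 + 9*y^2/10


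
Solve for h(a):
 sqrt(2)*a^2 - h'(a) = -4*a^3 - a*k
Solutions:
 h(a) = C1 + a^4 + sqrt(2)*a^3/3 + a^2*k/2


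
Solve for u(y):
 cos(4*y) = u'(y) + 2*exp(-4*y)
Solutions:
 u(y) = C1 + sin(4*y)/4 + exp(-4*y)/2


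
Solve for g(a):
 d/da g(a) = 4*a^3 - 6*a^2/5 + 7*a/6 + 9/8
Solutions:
 g(a) = C1 + a^4 - 2*a^3/5 + 7*a^2/12 + 9*a/8


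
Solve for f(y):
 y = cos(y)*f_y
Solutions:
 f(y) = C1 + Integral(y/cos(y), y)


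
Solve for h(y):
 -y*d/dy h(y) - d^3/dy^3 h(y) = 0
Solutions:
 h(y) = C1 + Integral(C2*airyai(-y) + C3*airybi(-y), y)


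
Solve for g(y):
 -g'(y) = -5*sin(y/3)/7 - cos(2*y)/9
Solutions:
 g(y) = C1 + sin(2*y)/18 - 15*cos(y/3)/7


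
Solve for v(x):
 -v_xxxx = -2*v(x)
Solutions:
 v(x) = C1*exp(-2^(1/4)*x) + C2*exp(2^(1/4)*x) + C3*sin(2^(1/4)*x) + C4*cos(2^(1/4)*x)


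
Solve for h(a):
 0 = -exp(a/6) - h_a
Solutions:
 h(a) = C1 - 6*exp(a/6)


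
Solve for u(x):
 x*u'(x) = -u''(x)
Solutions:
 u(x) = C1 + C2*erf(sqrt(2)*x/2)


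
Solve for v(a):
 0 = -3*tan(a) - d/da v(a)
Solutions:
 v(a) = C1 + 3*log(cos(a))


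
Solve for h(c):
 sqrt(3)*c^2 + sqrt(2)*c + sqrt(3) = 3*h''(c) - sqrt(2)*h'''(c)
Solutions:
 h(c) = C1 + C2*c + C3*exp(3*sqrt(2)*c/2) + sqrt(3)*c^4/36 + c^3*(3*sqrt(2) + 2*sqrt(6))/54 + c^2*(6 + 13*sqrt(3))/54


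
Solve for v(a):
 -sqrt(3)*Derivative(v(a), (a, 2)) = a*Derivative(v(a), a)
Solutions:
 v(a) = C1 + C2*erf(sqrt(2)*3^(3/4)*a/6)


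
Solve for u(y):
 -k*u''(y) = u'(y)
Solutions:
 u(y) = C1 + C2*exp(-y/k)


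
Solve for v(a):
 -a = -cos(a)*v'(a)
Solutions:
 v(a) = C1 + Integral(a/cos(a), a)


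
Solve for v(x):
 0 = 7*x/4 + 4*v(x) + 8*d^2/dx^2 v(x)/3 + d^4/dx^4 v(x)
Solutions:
 v(x) = -7*x/16 + (C1*sin(sqrt(2)*x*cos(atan(sqrt(5)/2)/2)) + C2*cos(sqrt(2)*x*cos(atan(sqrt(5)/2)/2)))*exp(-sqrt(2)*x*sin(atan(sqrt(5)/2)/2)) + (C3*sin(sqrt(2)*x*cos(atan(sqrt(5)/2)/2)) + C4*cos(sqrt(2)*x*cos(atan(sqrt(5)/2)/2)))*exp(sqrt(2)*x*sin(atan(sqrt(5)/2)/2))


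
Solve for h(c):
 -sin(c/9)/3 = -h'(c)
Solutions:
 h(c) = C1 - 3*cos(c/9)


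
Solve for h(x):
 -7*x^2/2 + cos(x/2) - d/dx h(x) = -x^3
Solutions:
 h(x) = C1 + x^4/4 - 7*x^3/6 + 2*sin(x/2)


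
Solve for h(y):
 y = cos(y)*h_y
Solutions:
 h(y) = C1 + Integral(y/cos(y), y)


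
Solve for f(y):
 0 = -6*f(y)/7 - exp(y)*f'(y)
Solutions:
 f(y) = C1*exp(6*exp(-y)/7)


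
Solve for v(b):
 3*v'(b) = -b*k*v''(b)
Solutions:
 v(b) = C1 + b^(((re(k) - 3)*re(k) + im(k)^2)/(re(k)^2 + im(k)^2))*(C2*sin(3*log(b)*Abs(im(k))/(re(k)^2 + im(k)^2)) + C3*cos(3*log(b)*im(k)/(re(k)^2 + im(k)^2)))


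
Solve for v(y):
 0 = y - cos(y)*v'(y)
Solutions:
 v(y) = C1 + Integral(y/cos(y), y)


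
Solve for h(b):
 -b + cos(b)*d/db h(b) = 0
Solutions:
 h(b) = C1 + Integral(b/cos(b), b)


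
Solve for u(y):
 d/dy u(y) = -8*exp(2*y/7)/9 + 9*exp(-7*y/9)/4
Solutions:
 u(y) = C1 - 28*exp(2*y/7)/9 - 81*exp(-7*y/9)/28


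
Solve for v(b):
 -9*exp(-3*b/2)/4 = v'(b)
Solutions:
 v(b) = C1 + 3*exp(-3*b/2)/2


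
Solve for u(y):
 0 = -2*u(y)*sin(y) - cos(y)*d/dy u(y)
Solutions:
 u(y) = C1*cos(y)^2


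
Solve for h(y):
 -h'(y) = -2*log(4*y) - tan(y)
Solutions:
 h(y) = C1 + 2*y*log(y) - 2*y + 4*y*log(2) - log(cos(y))


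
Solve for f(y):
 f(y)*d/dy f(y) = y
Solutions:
 f(y) = -sqrt(C1 + y^2)
 f(y) = sqrt(C1 + y^2)


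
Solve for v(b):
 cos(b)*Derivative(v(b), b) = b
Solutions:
 v(b) = C1 + Integral(b/cos(b), b)


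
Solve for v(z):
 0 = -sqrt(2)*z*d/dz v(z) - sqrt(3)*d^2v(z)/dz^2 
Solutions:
 v(z) = C1 + C2*erf(6^(3/4)*z/6)


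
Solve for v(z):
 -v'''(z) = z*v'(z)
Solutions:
 v(z) = C1 + Integral(C2*airyai(-z) + C3*airybi(-z), z)


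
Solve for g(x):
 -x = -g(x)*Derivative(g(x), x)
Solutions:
 g(x) = -sqrt(C1 + x^2)
 g(x) = sqrt(C1 + x^2)


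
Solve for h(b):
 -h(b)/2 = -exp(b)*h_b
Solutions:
 h(b) = C1*exp(-exp(-b)/2)


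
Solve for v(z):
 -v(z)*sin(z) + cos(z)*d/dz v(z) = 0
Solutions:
 v(z) = C1/cos(z)


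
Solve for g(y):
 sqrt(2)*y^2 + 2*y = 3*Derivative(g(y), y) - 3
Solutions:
 g(y) = C1 + sqrt(2)*y^3/9 + y^2/3 + y


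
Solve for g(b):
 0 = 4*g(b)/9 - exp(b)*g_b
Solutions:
 g(b) = C1*exp(-4*exp(-b)/9)


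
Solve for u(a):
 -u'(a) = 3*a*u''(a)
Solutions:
 u(a) = C1 + C2*a^(2/3)


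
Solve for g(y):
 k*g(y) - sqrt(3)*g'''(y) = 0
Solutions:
 g(y) = C1*exp(3^(5/6)*k^(1/3)*y/3) + C2*exp(k^(1/3)*y*(-3^(5/6) + 3*3^(1/3)*I)/6) + C3*exp(-k^(1/3)*y*(3^(5/6) + 3*3^(1/3)*I)/6)


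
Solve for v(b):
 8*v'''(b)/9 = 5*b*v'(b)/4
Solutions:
 v(b) = C1 + Integral(C2*airyai(90^(1/3)*b/4) + C3*airybi(90^(1/3)*b/4), b)


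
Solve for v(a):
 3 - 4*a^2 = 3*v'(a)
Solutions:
 v(a) = C1 - 4*a^3/9 + a


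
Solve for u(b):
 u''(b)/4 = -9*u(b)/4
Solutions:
 u(b) = C1*sin(3*b) + C2*cos(3*b)


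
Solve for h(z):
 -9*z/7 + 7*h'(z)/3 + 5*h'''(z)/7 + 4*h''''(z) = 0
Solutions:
 h(z) = C1 + C2*exp(z*(-10 + 25/(588*sqrt(86561) + 172997)^(1/3) + (588*sqrt(86561) + 172997)^(1/3))/168)*sin(sqrt(3)*z*(-(588*sqrt(86561) + 172997)^(1/3) + 25/(588*sqrt(86561) + 172997)^(1/3))/168) + C3*exp(z*(-10 + 25/(588*sqrt(86561) + 172997)^(1/3) + (588*sqrt(86561) + 172997)^(1/3))/168)*cos(sqrt(3)*z*(-(588*sqrt(86561) + 172997)^(1/3) + 25/(588*sqrt(86561) + 172997)^(1/3))/168) + C4*exp(-z*(25/(588*sqrt(86561) + 172997)^(1/3) + 5 + (588*sqrt(86561) + 172997)^(1/3))/84) + 27*z^2/98


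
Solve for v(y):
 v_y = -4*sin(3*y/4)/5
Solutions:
 v(y) = C1 + 16*cos(3*y/4)/15


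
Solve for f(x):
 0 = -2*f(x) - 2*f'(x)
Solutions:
 f(x) = C1*exp(-x)


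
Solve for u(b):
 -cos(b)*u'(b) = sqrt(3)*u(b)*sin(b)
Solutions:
 u(b) = C1*cos(b)^(sqrt(3))


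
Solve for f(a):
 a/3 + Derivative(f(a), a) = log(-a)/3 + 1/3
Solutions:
 f(a) = C1 - a^2/6 + a*log(-a)/3


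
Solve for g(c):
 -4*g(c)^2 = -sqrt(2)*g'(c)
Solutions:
 g(c) = -1/(C1 + 2*sqrt(2)*c)


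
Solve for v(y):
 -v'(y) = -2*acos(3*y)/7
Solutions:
 v(y) = C1 + 2*y*acos(3*y)/7 - 2*sqrt(1 - 9*y^2)/21


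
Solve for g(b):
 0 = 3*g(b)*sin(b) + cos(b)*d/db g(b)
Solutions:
 g(b) = C1*cos(b)^3


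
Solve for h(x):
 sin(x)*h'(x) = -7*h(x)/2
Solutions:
 h(x) = C1*(cos(x) + 1)^(7/4)/(cos(x) - 1)^(7/4)


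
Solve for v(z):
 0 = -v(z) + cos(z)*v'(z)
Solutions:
 v(z) = C1*sqrt(sin(z) + 1)/sqrt(sin(z) - 1)


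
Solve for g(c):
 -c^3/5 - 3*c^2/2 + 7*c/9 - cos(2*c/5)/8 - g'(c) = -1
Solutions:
 g(c) = C1 - c^4/20 - c^3/2 + 7*c^2/18 + c - 5*sin(2*c/5)/16


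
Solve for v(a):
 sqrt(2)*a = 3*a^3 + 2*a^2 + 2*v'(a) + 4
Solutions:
 v(a) = C1 - 3*a^4/8 - a^3/3 + sqrt(2)*a^2/4 - 2*a


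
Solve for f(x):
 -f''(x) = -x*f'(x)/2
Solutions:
 f(x) = C1 + C2*erfi(x/2)


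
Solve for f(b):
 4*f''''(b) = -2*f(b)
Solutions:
 f(b) = (C1*sin(2^(1/4)*b/2) + C2*cos(2^(1/4)*b/2))*exp(-2^(1/4)*b/2) + (C3*sin(2^(1/4)*b/2) + C4*cos(2^(1/4)*b/2))*exp(2^(1/4)*b/2)


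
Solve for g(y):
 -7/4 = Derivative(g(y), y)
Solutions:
 g(y) = C1 - 7*y/4


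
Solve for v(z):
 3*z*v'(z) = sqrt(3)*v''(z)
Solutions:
 v(z) = C1 + C2*erfi(sqrt(2)*3^(1/4)*z/2)


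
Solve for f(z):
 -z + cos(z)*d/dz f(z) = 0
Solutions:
 f(z) = C1 + Integral(z/cos(z), z)


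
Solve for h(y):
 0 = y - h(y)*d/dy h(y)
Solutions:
 h(y) = -sqrt(C1 + y^2)
 h(y) = sqrt(C1 + y^2)


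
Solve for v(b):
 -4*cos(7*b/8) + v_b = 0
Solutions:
 v(b) = C1 + 32*sin(7*b/8)/7


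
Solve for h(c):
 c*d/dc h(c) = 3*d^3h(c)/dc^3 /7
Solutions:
 h(c) = C1 + Integral(C2*airyai(3^(2/3)*7^(1/3)*c/3) + C3*airybi(3^(2/3)*7^(1/3)*c/3), c)


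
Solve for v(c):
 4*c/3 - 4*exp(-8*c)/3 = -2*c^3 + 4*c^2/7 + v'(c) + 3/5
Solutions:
 v(c) = C1 + c^4/2 - 4*c^3/21 + 2*c^2/3 - 3*c/5 + exp(-8*c)/6


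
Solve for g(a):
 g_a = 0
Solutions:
 g(a) = C1


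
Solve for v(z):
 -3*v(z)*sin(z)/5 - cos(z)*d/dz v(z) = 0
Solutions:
 v(z) = C1*cos(z)^(3/5)


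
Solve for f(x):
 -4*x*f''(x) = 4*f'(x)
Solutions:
 f(x) = C1 + C2*log(x)


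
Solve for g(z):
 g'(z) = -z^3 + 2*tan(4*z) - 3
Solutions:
 g(z) = C1 - z^4/4 - 3*z - log(cos(4*z))/2


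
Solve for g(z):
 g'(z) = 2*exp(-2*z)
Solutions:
 g(z) = C1 - exp(-2*z)


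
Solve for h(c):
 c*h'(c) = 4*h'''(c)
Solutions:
 h(c) = C1 + Integral(C2*airyai(2^(1/3)*c/2) + C3*airybi(2^(1/3)*c/2), c)


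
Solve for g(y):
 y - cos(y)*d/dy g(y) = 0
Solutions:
 g(y) = C1 + Integral(y/cos(y), y)


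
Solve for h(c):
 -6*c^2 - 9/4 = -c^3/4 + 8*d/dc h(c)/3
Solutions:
 h(c) = C1 + 3*c^4/128 - 3*c^3/4 - 27*c/32


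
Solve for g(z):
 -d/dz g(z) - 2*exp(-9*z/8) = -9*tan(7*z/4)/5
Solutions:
 g(z) = C1 + 18*log(tan(7*z/4)^2 + 1)/35 + 16*exp(-9*z/8)/9


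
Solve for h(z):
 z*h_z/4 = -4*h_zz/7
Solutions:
 h(z) = C1 + C2*erf(sqrt(14)*z/8)


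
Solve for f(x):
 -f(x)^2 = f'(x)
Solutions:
 f(x) = 1/(C1 + x)


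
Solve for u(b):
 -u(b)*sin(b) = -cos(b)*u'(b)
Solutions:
 u(b) = C1/cos(b)


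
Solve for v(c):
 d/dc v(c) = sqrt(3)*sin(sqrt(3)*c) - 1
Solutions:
 v(c) = C1 - c - cos(sqrt(3)*c)


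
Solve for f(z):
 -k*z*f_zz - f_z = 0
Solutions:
 f(z) = C1 + z^(((re(k) - 1)*re(k) + im(k)^2)/(re(k)^2 + im(k)^2))*(C2*sin(log(z)*Abs(im(k))/(re(k)^2 + im(k)^2)) + C3*cos(log(z)*im(k)/(re(k)^2 + im(k)^2)))


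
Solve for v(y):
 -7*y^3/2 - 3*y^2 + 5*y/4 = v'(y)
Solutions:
 v(y) = C1 - 7*y^4/8 - y^3 + 5*y^2/8


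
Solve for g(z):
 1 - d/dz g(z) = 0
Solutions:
 g(z) = C1 + z


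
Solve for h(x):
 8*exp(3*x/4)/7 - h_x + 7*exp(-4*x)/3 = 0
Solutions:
 h(x) = C1 + 32*exp(3*x/4)/21 - 7*exp(-4*x)/12


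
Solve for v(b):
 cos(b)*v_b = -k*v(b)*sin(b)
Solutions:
 v(b) = C1*exp(k*log(cos(b)))


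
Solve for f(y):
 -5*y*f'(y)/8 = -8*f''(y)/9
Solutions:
 f(y) = C1 + C2*erfi(3*sqrt(10)*y/16)


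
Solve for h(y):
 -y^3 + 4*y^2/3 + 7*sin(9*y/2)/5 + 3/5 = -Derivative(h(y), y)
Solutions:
 h(y) = C1 + y^4/4 - 4*y^3/9 - 3*y/5 + 14*cos(9*y/2)/45


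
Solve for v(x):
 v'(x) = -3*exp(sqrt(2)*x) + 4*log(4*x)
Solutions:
 v(x) = C1 + 4*x*log(x) + 4*x*(-1 + 2*log(2)) - 3*sqrt(2)*exp(sqrt(2)*x)/2


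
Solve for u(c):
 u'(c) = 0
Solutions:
 u(c) = C1


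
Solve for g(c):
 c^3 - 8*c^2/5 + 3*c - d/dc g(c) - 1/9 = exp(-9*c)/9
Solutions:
 g(c) = C1 + c^4/4 - 8*c^3/15 + 3*c^2/2 - c/9 + exp(-9*c)/81


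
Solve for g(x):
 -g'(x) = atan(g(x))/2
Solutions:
 Integral(1/atan(_y), (_y, g(x))) = C1 - x/2


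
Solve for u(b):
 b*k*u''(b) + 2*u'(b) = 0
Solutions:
 u(b) = C1 + b^(((re(k) - 2)*re(k) + im(k)^2)/(re(k)^2 + im(k)^2))*(C2*sin(2*log(b)*Abs(im(k))/(re(k)^2 + im(k)^2)) + C3*cos(2*log(b)*im(k)/(re(k)^2 + im(k)^2)))


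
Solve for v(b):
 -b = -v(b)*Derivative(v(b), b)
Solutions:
 v(b) = -sqrt(C1 + b^2)
 v(b) = sqrt(C1 + b^2)


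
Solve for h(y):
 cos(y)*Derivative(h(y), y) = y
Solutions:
 h(y) = C1 + Integral(y/cos(y), y)


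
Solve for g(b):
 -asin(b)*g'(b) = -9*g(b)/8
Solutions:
 g(b) = C1*exp(9*Integral(1/asin(b), b)/8)


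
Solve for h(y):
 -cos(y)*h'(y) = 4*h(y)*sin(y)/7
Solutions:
 h(y) = C1*cos(y)^(4/7)


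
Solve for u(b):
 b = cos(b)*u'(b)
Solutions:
 u(b) = C1 + Integral(b/cos(b), b)


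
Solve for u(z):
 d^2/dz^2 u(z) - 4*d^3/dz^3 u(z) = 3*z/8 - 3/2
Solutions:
 u(z) = C1 + C2*z + C3*exp(z/4) + z^3/16


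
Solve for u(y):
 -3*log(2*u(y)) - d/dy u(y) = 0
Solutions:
 Integral(1/(log(_y) + log(2)), (_y, u(y)))/3 = C1 - y


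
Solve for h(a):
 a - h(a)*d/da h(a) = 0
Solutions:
 h(a) = -sqrt(C1 + a^2)
 h(a) = sqrt(C1 + a^2)


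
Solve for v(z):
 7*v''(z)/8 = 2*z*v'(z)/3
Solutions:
 v(z) = C1 + C2*erfi(2*sqrt(42)*z/21)


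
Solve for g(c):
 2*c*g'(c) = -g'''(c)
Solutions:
 g(c) = C1 + Integral(C2*airyai(-2^(1/3)*c) + C3*airybi(-2^(1/3)*c), c)


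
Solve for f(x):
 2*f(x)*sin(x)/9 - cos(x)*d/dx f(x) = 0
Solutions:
 f(x) = C1/cos(x)^(2/9)


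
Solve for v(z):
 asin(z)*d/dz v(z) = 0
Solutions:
 v(z) = C1


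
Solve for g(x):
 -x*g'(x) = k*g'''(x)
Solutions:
 g(x) = C1 + Integral(C2*airyai(x*(-1/k)^(1/3)) + C3*airybi(x*(-1/k)^(1/3)), x)


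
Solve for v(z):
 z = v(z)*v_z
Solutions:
 v(z) = -sqrt(C1 + z^2)
 v(z) = sqrt(C1 + z^2)


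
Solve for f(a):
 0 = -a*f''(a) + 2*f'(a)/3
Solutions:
 f(a) = C1 + C2*a^(5/3)


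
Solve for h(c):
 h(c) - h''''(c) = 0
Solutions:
 h(c) = C1*exp(-c) + C2*exp(c) + C3*sin(c) + C4*cos(c)


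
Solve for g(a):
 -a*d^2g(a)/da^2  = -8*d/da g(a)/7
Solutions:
 g(a) = C1 + C2*a^(15/7)


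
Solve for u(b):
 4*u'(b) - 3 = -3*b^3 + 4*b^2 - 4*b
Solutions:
 u(b) = C1 - 3*b^4/16 + b^3/3 - b^2/2 + 3*b/4


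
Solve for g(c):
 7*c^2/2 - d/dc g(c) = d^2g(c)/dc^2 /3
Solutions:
 g(c) = C1 + C2*exp(-3*c) + 7*c^3/6 - 7*c^2/6 + 7*c/9


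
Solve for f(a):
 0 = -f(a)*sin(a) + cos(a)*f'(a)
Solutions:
 f(a) = C1/cos(a)


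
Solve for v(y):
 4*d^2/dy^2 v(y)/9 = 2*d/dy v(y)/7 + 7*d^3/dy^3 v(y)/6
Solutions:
 v(y) = C1 + (C2*sin(2*sqrt(23)*y/21) + C3*cos(2*sqrt(23)*y/21))*exp(4*y/21)


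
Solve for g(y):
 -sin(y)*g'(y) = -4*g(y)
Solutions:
 g(y) = C1*(cos(y)^2 - 2*cos(y) + 1)/(cos(y)^2 + 2*cos(y) + 1)


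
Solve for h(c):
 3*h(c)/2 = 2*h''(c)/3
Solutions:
 h(c) = C1*exp(-3*c/2) + C2*exp(3*c/2)


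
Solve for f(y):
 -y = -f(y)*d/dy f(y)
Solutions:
 f(y) = -sqrt(C1 + y^2)
 f(y) = sqrt(C1 + y^2)


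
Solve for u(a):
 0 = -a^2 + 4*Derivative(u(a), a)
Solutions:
 u(a) = C1 + a^3/12


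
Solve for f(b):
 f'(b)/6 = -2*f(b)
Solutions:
 f(b) = C1*exp(-12*b)


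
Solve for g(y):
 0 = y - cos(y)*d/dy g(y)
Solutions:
 g(y) = C1 + Integral(y/cos(y), y)


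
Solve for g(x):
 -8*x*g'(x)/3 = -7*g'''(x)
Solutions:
 g(x) = C1 + Integral(C2*airyai(2*21^(2/3)*x/21) + C3*airybi(2*21^(2/3)*x/21), x)


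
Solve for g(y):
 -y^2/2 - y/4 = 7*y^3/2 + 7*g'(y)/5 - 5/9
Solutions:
 g(y) = C1 - 5*y^4/8 - 5*y^3/42 - 5*y^2/56 + 25*y/63


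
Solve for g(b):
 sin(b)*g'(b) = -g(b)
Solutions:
 g(b) = C1*sqrt(cos(b) + 1)/sqrt(cos(b) - 1)


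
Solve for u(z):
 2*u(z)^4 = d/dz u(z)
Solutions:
 u(z) = (-1/(C1 + 6*z))^(1/3)
 u(z) = (-1/(C1 + 2*z))^(1/3)*(-3^(2/3) - 3*3^(1/6)*I)/6
 u(z) = (-1/(C1 + 2*z))^(1/3)*(-3^(2/3) + 3*3^(1/6)*I)/6


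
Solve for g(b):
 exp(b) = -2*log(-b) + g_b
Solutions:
 g(b) = C1 + 2*b*log(-b) - 2*b + exp(b)


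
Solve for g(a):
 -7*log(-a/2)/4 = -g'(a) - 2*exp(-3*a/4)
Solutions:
 g(a) = C1 + 7*a*log(-a)/4 + 7*a*(-1 - log(2))/4 + 8*exp(-3*a/4)/3


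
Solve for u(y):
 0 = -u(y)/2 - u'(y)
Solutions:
 u(y) = C1*exp(-y/2)


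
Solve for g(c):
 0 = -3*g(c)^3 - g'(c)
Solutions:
 g(c) = -sqrt(2)*sqrt(-1/(C1 - 3*c))/2
 g(c) = sqrt(2)*sqrt(-1/(C1 - 3*c))/2


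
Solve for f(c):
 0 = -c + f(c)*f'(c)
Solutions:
 f(c) = -sqrt(C1 + c^2)
 f(c) = sqrt(C1 + c^2)


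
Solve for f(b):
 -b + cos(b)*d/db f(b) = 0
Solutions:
 f(b) = C1 + Integral(b/cos(b), b)


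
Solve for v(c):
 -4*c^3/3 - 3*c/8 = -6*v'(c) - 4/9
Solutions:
 v(c) = C1 + c^4/18 + c^2/32 - 2*c/27


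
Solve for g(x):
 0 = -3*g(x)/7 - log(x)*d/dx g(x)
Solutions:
 g(x) = C1*exp(-3*li(x)/7)


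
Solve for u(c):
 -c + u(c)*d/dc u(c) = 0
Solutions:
 u(c) = -sqrt(C1 + c^2)
 u(c) = sqrt(C1 + c^2)


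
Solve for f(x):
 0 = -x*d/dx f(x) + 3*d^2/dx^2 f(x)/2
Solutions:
 f(x) = C1 + C2*erfi(sqrt(3)*x/3)


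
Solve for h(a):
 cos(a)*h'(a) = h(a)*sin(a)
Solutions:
 h(a) = C1/cos(a)


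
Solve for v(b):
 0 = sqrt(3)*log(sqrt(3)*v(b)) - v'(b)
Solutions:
 -2*sqrt(3)*Integral(1/(2*log(_y) + log(3)), (_y, v(b)))/3 = C1 - b


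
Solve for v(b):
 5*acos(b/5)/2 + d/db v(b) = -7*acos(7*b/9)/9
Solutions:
 v(b) = C1 - 5*b*acos(b/5)/2 - 7*b*acos(7*b/9)/9 + 5*sqrt(25 - b^2)/2 + sqrt(81 - 49*b^2)/9


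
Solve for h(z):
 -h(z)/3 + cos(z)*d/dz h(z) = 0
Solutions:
 h(z) = C1*(sin(z) + 1)^(1/6)/(sin(z) - 1)^(1/6)


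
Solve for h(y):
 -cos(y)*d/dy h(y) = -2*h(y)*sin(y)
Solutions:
 h(y) = C1/cos(y)^2


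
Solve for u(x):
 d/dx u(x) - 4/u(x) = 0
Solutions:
 u(x) = -sqrt(C1 + 8*x)
 u(x) = sqrt(C1 + 8*x)


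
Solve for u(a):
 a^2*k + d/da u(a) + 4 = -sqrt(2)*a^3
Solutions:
 u(a) = C1 - sqrt(2)*a^4/4 - a^3*k/3 - 4*a


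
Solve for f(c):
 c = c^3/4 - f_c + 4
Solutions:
 f(c) = C1 + c^4/16 - c^2/2 + 4*c


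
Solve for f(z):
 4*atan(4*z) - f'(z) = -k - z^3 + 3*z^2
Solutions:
 f(z) = C1 + k*z + z^4/4 - z^3 + 4*z*atan(4*z) - log(16*z^2 + 1)/2


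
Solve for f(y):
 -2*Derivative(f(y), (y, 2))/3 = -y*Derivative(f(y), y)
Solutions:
 f(y) = C1 + C2*erfi(sqrt(3)*y/2)


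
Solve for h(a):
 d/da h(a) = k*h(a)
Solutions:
 h(a) = C1*exp(a*k)


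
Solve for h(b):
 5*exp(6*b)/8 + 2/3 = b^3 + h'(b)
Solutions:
 h(b) = C1 - b^4/4 + 2*b/3 + 5*exp(6*b)/48


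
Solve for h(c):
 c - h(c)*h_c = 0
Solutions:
 h(c) = -sqrt(C1 + c^2)
 h(c) = sqrt(C1 + c^2)


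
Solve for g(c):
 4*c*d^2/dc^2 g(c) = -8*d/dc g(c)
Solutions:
 g(c) = C1 + C2/c


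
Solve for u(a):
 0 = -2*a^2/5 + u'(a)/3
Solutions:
 u(a) = C1 + 2*a^3/5


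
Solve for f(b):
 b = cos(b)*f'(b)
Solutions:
 f(b) = C1 + Integral(b/cos(b), b)


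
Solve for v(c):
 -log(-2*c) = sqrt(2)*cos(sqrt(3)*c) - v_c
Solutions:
 v(c) = C1 + c*log(-c) - c + c*log(2) + sqrt(6)*sin(sqrt(3)*c)/3


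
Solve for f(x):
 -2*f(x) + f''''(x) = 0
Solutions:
 f(x) = C1*exp(-2^(1/4)*x) + C2*exp(2^(1/4)*x) + C3*sin(2^(1/4)*x) + C4*cos(2^(1/4)*x)


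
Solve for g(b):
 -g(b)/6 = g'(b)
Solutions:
 g(b) = C1*exp(-b/6)


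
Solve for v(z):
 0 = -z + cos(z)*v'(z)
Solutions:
 v(z) = C1 + Integral(z/cos(z), z)


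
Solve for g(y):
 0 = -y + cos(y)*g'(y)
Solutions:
 g(y) = C1 + Integral(y/cos(y), y)


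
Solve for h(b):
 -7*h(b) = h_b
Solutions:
 h(b) = C1*exp(-7*b)


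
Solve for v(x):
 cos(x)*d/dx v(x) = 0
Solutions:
 v(x) = C1


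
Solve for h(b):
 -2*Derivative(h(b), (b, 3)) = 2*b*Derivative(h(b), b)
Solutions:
 h(b) = C1 + Integral(C2*airyai(-b) + C3*airybi(-b), b)


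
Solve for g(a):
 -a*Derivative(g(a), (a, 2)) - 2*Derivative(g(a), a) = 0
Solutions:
 g(a) = C1 + C2/a


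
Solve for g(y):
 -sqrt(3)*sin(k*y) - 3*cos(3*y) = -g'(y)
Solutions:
 g(y) = C1 + sin(3*y) - sqrt(3)*cos(k*y)/k


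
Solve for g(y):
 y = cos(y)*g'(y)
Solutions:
 g(y) = C1 + Integral(y/cos(y), y)


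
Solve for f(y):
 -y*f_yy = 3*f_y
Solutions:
 f(y) = C1 + C2/y^2


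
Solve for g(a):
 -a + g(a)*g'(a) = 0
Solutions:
 g(a) = -sqrt(C1 + a^2)
 g(a) = sqrt(C1 + a^2)


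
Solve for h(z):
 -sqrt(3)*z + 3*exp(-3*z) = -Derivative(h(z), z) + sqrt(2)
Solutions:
 h(z) = C1 + sqrt(3)*z^2/2 + sqrt(2)*z + exp(-3*z)


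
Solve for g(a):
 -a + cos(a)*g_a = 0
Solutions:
 g(a) = C1 + Integral(a/cos(a), a)


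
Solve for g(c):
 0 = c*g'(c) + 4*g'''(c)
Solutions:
 g(c) = C1 + Integral(C2*airyai(-2^(1/3)*c/2) + C3*airybi(-2^(1/3)*c/2), c)


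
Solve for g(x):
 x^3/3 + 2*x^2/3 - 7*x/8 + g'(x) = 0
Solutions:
 g(x) = C1 - x^4/12 - 2*x^3/9 + 7*x^2/16


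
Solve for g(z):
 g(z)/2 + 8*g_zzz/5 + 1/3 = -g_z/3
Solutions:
 g(z) = C1*exp(-10^(1/3)*z*(-(27 + sqrt(739))^(1/3) + 10^(1/3)/(27 + sqrt(739))^(1/3))/24)*sin(10^(1/3)*sqrt(3)*z*(10^(1/3)/(27 + sqrt(739))^(1/3) + (27 + sqrt(739))^(1/3))/24) + C2*exp(-10^(1/3)*z*(-(27 + sqrt(739))^(1/3) + 10^(1/3)/(27 + sqrt(739))^(1/3))/24)*cos(10^(1/3)*sqrt(3)*z*(10^(1/3)/(27 + sqrt(739))^(1/3) + (27 + sqrt(739))^(1/3))/24) + C3*exp(10^(1/3)*z*(-(27 + sqrt(739))^(1/3) + 10^(1/3)/(27 + sqrt(739))^(1/3))/12) - 2/3


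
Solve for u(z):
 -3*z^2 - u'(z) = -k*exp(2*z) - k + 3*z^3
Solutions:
 u(z) = C1 + k*z + k*exp(2*z)/2 - 3*z^4/4 - z^3


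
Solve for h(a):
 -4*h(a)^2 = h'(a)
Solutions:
 h(a) = 1/(C1 + 4*a)


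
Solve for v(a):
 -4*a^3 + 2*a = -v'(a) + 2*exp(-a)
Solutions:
 v(a) = C1 + a^4 - a^2 - 2*exp(-a)


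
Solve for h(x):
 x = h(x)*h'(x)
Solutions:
 h(x) = -sqrt(C1 + x^2)
 h(x) = sqrt(C1 + x^2)


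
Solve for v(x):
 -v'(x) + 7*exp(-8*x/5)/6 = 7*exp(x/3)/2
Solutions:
 v(x) = C1 - 21*exp(x/3)/2 - 35*exp(-8*x/5)/48


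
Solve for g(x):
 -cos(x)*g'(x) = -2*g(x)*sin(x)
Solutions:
 g(x) = C1/cos(x)^2


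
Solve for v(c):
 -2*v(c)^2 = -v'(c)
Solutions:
 v(c) = -1/(C1 + 2*c)


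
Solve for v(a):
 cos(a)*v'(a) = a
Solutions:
 v(a) = C1 + Integral(a/cos(a), a)


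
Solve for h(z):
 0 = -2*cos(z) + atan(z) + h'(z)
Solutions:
 h(z) = C1 - z*atan(z) + log(z^2 + 1)/2 + 2*sin(z)


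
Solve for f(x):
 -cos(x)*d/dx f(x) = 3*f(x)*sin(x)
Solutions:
 f(x) = C1*cos(x)^3


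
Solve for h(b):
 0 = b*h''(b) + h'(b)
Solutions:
 h(b) = C1 + C2*log(b)


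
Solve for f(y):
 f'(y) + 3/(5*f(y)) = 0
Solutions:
 f(y) = -sqrt(C1 - 30*y)/5
 f(y) = sqrt(C1 - 30*y)/5


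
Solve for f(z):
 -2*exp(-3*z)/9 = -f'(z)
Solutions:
 f(z) = C1 - 2*exp(-3*z)/27


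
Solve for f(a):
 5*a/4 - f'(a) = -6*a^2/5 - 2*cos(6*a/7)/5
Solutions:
 f(a) = C1 + 2*a^3/5 + 5*a^2/8 + 7*sin(6*a/7)/15


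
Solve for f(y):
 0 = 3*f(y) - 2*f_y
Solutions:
 f(y) = C1*exp(3*y/2)


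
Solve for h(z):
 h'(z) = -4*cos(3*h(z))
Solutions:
 h(z) = -asin((C1 + exp(24*z))/(C1 - exp(24*z)))/3 + pi/3
 h(z) = asin((C1 + exp(24*z))/(C1 - exp(24*z)))/3


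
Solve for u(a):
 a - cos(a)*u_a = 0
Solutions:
 u(a) = C1 + Integral(a/cos(a), a)


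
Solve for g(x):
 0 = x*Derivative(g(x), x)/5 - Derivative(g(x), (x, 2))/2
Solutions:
 g(x) = C1 + C2*erfi(sqrt(5)*x/5)


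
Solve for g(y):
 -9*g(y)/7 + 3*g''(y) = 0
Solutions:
 g(y) = C1*exp(-sqrt(21)*y/7) + C2*exp(sqrt(21)*y/7)


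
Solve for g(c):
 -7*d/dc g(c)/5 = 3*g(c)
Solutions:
 g(c) = C1*exp(-15*c/7)


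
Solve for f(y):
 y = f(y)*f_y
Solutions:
 f(y) = -sqrt(C1 + y^2)
 f(y) = sqrt(C1 + y^2)
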